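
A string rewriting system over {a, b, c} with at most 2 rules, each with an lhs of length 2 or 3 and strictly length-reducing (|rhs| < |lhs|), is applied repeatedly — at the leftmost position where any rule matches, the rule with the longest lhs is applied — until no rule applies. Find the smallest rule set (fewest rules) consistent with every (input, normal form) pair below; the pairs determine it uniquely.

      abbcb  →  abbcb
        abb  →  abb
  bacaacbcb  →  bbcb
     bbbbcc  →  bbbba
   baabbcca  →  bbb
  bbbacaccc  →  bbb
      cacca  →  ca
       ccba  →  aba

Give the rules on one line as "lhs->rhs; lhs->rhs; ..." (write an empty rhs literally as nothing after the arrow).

aa->; cc->a

  | abbcb
  | abb
  | bacaacbcb => baccbcb => baabcb => bbcb
  | bbbbcc => bbbba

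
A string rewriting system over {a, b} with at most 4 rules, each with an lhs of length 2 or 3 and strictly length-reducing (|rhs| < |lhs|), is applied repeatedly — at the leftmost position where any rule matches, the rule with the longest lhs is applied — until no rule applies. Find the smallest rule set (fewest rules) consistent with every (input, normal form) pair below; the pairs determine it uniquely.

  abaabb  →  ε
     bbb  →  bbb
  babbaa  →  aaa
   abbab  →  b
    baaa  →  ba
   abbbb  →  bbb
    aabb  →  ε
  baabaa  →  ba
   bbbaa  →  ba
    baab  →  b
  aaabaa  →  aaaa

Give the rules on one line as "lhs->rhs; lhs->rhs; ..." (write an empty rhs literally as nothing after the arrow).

  | abaabb => aabb => ab => ε
  | bbb
  | babbaa => bbaa => aaa
  | abbab => bab => b

ab->; baa->ba; bba->aa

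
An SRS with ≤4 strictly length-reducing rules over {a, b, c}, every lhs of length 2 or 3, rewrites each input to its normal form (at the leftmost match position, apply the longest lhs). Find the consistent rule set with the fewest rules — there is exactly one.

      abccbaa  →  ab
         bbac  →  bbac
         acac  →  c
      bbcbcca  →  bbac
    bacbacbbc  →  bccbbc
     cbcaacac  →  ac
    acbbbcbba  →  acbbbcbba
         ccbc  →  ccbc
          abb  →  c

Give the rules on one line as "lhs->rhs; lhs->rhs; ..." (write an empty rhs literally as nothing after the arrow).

aa->; abb->c; ca->a; cba->ac

  | abccbaa => abcaca => abaca => abaa => ab
  | bbac
  | acac => aac => c
  | bbcbcca => bbcbca => bbcba => bbac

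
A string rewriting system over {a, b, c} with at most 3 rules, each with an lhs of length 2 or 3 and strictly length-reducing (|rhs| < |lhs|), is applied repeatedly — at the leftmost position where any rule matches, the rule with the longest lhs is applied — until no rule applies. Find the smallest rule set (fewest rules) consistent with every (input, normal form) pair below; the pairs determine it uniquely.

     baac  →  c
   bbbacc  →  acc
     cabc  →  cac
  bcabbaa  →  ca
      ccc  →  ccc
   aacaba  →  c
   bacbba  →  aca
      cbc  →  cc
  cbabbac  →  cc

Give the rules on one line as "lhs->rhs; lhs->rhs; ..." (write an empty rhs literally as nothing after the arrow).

aa->; ba->a; bc->c

  | baac => aac => c
  | bbbacc => bbacc => bacc => acc
  | cabc => cac
  | bcabbaa => cabbaa => cabaa => caaa => ca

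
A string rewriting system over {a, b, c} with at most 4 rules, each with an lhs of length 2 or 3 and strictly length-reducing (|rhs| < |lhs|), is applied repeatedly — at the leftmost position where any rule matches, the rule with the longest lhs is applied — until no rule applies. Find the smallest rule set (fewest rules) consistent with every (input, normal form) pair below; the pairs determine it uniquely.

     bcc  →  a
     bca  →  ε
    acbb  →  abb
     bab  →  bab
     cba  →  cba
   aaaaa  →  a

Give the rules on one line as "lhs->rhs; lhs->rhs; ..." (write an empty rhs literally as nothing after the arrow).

aa->; ac->a; bc->a

  | bcc => ac => a
  | bca => aa => ε
  | acbb => abb
  | bab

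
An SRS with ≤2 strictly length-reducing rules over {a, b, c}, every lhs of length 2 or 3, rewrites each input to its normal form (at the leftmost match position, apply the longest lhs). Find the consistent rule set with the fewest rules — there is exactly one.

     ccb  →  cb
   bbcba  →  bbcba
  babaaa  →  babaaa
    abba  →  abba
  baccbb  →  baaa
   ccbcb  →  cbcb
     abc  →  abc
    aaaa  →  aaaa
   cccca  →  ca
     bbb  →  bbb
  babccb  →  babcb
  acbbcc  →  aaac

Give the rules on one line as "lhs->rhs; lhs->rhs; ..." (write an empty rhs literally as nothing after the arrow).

  | ccb => cb
  | bbcba
  | babaaa
  | abba

cbb->aa; cc->c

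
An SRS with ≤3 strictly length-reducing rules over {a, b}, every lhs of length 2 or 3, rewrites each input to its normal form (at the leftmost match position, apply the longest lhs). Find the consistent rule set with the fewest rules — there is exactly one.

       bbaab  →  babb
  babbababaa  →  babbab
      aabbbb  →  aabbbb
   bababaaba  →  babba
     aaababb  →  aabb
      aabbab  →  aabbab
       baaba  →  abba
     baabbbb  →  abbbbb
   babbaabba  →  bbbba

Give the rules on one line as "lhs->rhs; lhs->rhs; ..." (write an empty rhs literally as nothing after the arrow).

aba->; baa->ab

  | bbaab => babb
  | babbababaa => babbbaa => babbab
  | aabbbb
  | bababaaba => bbaaba => babba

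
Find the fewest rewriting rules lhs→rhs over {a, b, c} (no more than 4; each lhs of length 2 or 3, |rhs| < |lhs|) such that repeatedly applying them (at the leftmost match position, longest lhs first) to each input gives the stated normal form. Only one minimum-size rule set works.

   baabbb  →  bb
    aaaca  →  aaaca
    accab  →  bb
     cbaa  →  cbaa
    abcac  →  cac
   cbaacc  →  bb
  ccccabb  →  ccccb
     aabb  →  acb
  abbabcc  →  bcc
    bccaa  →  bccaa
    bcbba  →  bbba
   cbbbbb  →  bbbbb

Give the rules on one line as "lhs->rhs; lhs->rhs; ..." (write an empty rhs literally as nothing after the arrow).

aab->ac; ab->; acc->bb; cbb->bb

  | baabbb => bacbb => babb => bb
  | aaaca
  | accab => bbab => bb
  | cbaa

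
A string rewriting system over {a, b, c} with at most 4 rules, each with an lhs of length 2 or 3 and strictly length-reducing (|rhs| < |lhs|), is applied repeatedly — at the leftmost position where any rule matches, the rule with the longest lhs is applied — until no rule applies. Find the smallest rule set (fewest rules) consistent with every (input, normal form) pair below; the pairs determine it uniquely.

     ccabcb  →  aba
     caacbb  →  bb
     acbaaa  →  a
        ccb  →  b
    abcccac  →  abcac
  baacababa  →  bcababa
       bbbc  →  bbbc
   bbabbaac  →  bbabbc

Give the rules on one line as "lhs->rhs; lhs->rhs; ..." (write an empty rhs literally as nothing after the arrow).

aa->; cb->a; cc->

  | ccabcb => abcb => aba
  | caacbb => ccbb => bb
  | acbaaa => aaaaa => aaa => a
  | ccb => b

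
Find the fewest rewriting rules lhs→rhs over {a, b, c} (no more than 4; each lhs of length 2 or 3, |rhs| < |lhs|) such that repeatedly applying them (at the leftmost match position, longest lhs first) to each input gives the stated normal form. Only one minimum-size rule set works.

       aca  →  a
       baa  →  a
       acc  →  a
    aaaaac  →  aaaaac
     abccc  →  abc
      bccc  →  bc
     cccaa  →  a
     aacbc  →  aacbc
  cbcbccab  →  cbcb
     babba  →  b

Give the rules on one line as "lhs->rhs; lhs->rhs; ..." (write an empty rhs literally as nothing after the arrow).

  | aca => a
  | baa => a
  | acc => a
  | aaaaac

ba->; ca->; cc->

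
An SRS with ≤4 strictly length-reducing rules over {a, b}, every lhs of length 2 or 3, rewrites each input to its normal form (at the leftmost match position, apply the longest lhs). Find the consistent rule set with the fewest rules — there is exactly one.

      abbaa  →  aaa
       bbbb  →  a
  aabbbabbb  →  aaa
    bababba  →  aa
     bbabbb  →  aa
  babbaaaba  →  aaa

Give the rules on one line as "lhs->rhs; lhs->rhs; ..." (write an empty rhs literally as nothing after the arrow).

ab->a; baa->; bb->a

  | abbaa => abaa => aaa
  | bbbb => abb => ab => a
  | aabbbabbb => aabbabbb => aababbb => aaabbb => aaabb => aaab => aaa
  | bababba => baabba => bba => aa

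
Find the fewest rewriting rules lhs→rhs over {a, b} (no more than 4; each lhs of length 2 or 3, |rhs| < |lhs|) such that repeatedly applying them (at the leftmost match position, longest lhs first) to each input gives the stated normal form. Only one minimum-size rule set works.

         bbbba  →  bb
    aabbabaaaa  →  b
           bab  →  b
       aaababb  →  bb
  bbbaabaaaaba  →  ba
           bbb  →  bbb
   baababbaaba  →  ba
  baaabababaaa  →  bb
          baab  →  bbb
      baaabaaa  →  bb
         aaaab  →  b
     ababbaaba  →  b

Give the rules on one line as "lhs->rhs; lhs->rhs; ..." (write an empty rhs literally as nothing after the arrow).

aa->b; aaa->b; ab->; bba->

  | bbbba => bb
  | aabbabaaaa => bbbabaaaa => bbaaaa => aaa => b
  | bab => b
  | aaababb => bbabb => bb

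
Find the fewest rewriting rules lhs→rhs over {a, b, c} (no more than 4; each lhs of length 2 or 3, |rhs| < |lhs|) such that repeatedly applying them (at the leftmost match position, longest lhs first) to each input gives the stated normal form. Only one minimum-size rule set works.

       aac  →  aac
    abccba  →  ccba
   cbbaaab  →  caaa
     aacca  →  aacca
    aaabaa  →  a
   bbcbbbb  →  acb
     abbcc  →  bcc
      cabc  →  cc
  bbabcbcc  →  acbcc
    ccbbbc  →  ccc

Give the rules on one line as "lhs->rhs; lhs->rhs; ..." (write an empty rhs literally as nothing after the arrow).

  | aac
  | abccba => ccba
  | cbbaaab => caaaab => caaa
  | aacca

ab->; aba->bb; bb->a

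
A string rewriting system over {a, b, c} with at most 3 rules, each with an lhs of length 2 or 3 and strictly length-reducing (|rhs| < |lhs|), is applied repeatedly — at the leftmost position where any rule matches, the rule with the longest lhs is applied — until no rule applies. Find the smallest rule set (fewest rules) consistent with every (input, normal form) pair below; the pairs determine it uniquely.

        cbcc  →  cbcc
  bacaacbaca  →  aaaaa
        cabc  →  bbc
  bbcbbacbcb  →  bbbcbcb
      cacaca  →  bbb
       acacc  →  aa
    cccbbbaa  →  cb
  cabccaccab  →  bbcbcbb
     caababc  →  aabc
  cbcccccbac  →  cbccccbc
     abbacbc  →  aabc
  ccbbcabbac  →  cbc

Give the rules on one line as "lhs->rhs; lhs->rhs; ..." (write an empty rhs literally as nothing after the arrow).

  | cbcc
  | bacaacbaca => acaacbaca => aaacbaca => aaabaca => aaaaca => aaaaa
  | cabc => bbc
  | bbcbbacbcb => bbcbacbcb => bbcacbcb => bbbcbcb

ac->a; ba->a; ca->b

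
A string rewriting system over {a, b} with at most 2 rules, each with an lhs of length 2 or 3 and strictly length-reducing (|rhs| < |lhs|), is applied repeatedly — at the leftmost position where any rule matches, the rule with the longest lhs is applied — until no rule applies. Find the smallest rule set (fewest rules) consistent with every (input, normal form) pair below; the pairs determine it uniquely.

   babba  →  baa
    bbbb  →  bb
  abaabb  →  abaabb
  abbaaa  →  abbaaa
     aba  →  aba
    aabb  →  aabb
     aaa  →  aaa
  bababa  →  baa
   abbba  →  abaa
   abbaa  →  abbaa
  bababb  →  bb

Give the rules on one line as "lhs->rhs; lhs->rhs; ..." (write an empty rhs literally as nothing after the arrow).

  | babba => bbba => baa
  | bbbb => bab => bb
  | abaabb
  | abbaaa

bab->bb; bbb->ba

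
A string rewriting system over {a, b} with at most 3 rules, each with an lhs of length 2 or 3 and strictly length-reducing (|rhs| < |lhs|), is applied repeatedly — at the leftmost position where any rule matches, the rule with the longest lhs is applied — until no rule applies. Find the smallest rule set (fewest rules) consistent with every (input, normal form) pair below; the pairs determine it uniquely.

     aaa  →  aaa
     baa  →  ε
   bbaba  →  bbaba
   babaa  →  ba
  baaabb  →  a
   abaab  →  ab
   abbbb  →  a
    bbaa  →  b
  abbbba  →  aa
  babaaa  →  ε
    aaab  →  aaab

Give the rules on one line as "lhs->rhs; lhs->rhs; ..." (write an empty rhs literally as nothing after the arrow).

abb->a; baa->

  | aaa
  | baa => ε
  | bbaba
  | babaa => ba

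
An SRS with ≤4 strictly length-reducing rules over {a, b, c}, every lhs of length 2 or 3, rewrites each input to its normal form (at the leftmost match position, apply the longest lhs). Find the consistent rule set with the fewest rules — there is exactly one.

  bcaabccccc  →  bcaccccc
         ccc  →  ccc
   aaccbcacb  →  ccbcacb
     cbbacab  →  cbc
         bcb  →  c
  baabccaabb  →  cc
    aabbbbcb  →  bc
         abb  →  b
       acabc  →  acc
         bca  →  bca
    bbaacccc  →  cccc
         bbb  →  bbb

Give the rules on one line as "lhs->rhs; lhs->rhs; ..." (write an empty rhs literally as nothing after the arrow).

  | bcaabccccc => bcaccccc
  | ccc
  | aaccbcacb => ccbcacb
  | cbbacab => cbcab => cbc

aac->c; ab->; ba->; bcb->c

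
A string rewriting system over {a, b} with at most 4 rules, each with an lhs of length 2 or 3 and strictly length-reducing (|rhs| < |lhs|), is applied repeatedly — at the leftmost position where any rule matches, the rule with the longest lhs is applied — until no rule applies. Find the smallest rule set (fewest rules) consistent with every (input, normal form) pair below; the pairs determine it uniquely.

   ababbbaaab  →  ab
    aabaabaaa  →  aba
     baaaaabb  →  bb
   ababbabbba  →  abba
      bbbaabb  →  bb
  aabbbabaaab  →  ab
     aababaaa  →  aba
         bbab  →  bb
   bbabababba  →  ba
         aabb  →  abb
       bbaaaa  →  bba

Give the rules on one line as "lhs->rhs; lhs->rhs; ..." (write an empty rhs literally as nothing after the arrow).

  | ababbbaaab => abbbaaab => abaaab => abaab => abab => ab
  | aabaabaaa => abaabaaa => ababaaa => abaaa => abaa => aba
  | baaaaabb => baaaabb => baaabb => baabb => babb => bb
  | ababbabbba => abbabbba => abbbba => abba

aa->a; bab->b; bbb->b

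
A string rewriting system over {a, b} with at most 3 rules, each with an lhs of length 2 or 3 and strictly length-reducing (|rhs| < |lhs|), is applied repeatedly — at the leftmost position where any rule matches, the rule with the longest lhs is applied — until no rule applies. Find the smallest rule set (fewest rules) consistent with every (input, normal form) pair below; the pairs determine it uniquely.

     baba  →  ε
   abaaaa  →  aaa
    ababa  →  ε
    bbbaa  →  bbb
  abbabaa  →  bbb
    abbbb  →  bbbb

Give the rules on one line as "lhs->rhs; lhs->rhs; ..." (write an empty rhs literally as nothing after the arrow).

ab->b; ba->; bba->bb

  | baba => ba => ε
  | abaaaa => baaaa => aaa
  | ababa => baba => ba => ε
  | bbbaa => bbba => bbb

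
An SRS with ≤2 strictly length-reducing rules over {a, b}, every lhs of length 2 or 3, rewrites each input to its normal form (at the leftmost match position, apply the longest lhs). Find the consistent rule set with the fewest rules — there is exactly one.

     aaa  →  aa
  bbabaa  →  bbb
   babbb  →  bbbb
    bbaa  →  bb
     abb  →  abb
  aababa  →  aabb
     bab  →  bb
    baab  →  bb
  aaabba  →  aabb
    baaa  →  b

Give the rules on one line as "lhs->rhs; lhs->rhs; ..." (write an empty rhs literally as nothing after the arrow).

  | aaa => aa
  | bbabaa => bbbaa => bbba => bbb
  | babbb => bbbb
  | bbaa => bba => bb

aaa->aa; ba->b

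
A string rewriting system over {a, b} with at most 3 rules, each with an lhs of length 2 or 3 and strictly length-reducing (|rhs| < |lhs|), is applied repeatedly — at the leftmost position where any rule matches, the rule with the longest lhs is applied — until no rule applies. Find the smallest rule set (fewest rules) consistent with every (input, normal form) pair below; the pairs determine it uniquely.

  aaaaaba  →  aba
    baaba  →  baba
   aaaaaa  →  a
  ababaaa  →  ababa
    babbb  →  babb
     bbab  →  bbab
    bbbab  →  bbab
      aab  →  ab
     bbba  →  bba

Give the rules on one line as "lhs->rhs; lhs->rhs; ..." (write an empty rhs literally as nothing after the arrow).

  | aaaaaba => aaaaba => aaaba => aaba => aba
  | baaba => baba
  | aaaaaa => aaaaa => aaaa => aaa => aa => a
  | ababaaa => ababaa => ababa

aa->a; bbb->bb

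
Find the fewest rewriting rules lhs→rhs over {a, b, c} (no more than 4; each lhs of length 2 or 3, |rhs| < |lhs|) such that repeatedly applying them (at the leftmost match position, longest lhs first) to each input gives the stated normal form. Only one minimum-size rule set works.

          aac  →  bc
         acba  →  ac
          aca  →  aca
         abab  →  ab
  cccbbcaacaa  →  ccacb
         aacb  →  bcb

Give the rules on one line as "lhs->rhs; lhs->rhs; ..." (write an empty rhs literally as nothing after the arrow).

  | aac => bc
  | acba => ac
  | aca
  | abab => ab

aa->b; ba->; cbc->ac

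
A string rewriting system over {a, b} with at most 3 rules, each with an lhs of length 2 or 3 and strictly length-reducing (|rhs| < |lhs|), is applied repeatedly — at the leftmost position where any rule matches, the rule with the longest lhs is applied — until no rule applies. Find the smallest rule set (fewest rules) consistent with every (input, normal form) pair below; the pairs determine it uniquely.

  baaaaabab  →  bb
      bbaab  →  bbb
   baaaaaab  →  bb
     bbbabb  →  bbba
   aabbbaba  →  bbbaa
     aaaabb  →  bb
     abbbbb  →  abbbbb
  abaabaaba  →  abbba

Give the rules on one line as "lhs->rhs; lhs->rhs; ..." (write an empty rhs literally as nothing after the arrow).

aab->b; bab->ba

  | baaaaabab => baaabab => babab => baab => bb
  | bbaab => bbb
  | baaaaaab => baaaab => baab => bb
  | bbbabb => bbbab => bbba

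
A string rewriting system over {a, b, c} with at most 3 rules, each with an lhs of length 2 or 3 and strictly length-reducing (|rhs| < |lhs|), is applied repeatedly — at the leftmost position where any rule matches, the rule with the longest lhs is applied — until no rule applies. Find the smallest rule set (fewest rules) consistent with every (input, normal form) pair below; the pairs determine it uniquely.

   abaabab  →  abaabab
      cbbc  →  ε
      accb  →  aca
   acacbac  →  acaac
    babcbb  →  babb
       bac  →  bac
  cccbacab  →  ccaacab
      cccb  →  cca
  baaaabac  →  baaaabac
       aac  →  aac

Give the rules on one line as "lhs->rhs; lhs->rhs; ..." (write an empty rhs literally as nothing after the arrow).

bc->; cb->; ccb->ca

  | abaabab
  | cbbc => bc => ε
  | accb => aca
  | acacbac => acaac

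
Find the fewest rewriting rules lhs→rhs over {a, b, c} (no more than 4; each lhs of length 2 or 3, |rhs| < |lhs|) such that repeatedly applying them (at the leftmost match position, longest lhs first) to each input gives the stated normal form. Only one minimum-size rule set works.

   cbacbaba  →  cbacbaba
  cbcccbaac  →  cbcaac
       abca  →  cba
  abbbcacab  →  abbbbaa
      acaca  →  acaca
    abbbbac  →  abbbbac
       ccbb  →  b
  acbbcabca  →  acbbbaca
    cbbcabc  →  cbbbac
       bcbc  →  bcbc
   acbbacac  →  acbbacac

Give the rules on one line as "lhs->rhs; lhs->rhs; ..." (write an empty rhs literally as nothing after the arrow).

  | cbacbaba
  | cbcccbaac => cbcaac
  | abca => cba
  | abbbcacab => abbbcaba => abbbbaa

abc->cb; cab->ba; ccb->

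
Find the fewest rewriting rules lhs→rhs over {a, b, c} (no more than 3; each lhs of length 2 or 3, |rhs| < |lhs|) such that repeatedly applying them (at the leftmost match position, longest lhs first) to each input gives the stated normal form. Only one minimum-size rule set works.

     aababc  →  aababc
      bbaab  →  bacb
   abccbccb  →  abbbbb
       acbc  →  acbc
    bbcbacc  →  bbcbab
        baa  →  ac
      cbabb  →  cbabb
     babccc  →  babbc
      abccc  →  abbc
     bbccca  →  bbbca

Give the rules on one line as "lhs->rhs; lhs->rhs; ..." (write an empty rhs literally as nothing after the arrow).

baa->ac; cc->b

  | aababc
  | bbaab => bacb
  | abccbccb => abbbccb => abbbbb
  | acbc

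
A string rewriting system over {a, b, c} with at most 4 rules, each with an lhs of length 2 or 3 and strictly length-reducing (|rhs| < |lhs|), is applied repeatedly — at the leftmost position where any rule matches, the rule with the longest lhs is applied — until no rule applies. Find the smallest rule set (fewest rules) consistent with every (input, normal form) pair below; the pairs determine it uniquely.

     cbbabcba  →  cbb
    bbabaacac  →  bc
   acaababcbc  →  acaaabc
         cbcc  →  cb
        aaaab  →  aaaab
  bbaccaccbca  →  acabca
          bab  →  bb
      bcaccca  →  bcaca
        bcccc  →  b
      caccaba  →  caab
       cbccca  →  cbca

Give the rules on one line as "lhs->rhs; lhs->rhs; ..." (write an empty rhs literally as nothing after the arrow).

ba->b; bbc->a; cc->

  | cbbabcba => cbbbcba => cbaba => cbba => cbb
  | bbabaacac => bbbaacac => bbbacac => bbbcac => baac => bac => bc
  | acaababcbc => acaabbcbc => acaaabc
  | cbcc => cb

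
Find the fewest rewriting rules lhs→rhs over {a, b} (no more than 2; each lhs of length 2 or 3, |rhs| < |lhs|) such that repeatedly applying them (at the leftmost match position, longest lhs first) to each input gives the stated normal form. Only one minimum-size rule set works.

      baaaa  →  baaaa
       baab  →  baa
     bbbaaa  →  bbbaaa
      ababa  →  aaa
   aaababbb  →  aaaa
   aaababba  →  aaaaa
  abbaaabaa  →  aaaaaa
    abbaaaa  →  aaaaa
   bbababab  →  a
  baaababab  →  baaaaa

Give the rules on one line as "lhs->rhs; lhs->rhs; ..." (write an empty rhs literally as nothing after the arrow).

ab->a; bab->

  | baaaa
  | baab => baa
  | bbbaaa
  | ababa => aaba => aaa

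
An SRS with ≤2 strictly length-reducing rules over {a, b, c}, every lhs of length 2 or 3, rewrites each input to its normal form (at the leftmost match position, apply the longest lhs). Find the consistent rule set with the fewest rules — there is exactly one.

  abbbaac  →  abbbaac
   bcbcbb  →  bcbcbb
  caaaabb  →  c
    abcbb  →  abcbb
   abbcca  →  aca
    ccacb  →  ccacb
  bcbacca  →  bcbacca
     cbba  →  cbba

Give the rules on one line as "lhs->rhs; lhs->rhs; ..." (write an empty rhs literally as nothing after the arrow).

  | abbbaac
  | bcbcbb
  | caaaabb => caab => c
  | abcbb

aab->; bbc->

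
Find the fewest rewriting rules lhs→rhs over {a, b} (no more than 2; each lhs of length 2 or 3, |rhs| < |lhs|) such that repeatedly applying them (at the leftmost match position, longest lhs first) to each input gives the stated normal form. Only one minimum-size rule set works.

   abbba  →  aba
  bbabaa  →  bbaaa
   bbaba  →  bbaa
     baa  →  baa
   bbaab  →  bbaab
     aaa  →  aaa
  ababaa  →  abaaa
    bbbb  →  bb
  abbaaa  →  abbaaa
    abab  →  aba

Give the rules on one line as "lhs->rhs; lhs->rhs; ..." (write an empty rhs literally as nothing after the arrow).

  | abbba => aba
  | bbabaa => bbaaa
  | bbaba => bbaa
  | baa

bab->ba; bbb->b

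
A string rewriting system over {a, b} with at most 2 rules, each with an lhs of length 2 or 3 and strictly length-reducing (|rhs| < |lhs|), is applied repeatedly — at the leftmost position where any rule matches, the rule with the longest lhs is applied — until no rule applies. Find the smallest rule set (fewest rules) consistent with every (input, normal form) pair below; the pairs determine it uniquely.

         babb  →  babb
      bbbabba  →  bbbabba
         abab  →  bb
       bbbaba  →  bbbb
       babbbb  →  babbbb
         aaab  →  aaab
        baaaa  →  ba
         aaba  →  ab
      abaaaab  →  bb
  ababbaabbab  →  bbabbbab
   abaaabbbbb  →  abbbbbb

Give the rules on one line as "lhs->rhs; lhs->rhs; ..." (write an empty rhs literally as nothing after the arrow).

aba->b; baa->ab

  | babb
  | bbbabba
  | abab => bb
  | bbbaba => bbbb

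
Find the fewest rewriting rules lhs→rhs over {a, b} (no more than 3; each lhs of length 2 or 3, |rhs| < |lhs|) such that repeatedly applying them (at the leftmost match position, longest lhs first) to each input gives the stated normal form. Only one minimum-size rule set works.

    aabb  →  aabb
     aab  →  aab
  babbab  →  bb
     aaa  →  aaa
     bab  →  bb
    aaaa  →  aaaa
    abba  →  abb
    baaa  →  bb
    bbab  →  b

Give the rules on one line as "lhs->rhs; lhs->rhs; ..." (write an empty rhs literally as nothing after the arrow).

ba->b; baa->bb; bbb->b

  | aabb
  | aab
  | babbab => bbbab => bab => bb
  | aaa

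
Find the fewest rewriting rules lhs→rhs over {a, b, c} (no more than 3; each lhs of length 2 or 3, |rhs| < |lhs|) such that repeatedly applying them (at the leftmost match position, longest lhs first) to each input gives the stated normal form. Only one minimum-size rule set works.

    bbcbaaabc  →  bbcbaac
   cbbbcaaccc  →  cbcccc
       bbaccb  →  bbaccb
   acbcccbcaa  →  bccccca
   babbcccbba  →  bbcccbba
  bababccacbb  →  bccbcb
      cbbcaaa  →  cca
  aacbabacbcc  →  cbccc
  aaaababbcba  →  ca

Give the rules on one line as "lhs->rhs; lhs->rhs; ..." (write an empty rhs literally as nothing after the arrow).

  | bbcbaaabc => bbcbaac
  | cbbbcaaccc => cbbcaccc => cbcccc
  | bbaccb
  | acbcccbcaa => bccccbcaa => bccccca

ab->; acb->bc; bca->c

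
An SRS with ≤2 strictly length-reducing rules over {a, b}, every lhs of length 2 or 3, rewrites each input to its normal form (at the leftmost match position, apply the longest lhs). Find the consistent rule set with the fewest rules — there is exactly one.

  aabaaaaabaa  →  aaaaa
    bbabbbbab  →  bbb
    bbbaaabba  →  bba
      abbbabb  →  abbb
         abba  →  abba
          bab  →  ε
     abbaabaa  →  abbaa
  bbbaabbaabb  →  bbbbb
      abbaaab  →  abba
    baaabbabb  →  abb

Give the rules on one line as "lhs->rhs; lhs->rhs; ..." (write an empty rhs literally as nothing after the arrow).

aab->; bab->

  | aabaaaaabaa => aaaaabaa => aaaaa
  | bbabbbbab => bbbbab => bbb
  | bbbaaabba => bbbaba => bba
  | abbbabb => abbb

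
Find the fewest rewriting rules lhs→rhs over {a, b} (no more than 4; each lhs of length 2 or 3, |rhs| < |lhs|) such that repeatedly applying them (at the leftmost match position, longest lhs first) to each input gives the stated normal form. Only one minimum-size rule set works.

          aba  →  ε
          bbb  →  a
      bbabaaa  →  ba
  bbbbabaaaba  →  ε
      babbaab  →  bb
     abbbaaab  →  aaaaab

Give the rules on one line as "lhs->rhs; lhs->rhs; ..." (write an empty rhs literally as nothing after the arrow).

aba->; baa->; bab->b; bbb->a

  | aba => ε
  | bbb => a
  | bbabaaa => bbaaa => ba
  | bbbbabaaaba => ababaaaba => baaaba => aba => ε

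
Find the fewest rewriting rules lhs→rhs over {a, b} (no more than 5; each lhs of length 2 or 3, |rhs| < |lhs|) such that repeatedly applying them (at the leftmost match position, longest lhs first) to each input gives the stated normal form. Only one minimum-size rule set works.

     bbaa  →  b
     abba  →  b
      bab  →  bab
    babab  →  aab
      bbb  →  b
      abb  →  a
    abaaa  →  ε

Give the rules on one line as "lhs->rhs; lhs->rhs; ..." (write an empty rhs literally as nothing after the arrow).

  | bbaa => aaa => b
  | abba => aaa => b
  | bab
  | babab => bbab => aab

aaa->b; aba->ba; bb->; bba->aa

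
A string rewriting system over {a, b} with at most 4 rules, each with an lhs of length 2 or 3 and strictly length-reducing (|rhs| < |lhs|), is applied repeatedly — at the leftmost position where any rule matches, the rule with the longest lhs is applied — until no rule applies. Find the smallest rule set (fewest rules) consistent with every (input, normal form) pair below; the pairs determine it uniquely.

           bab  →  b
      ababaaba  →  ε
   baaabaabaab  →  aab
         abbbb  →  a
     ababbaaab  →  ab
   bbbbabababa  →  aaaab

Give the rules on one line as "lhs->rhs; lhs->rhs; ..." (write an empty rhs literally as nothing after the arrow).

  | bab => b
  | ababaaba => baaba => aba => ε
  | baaabaabaab => aabaabaab => aabaab => aab
  | abbbb => abb => a

aba->; ba->; bb->; bba->ab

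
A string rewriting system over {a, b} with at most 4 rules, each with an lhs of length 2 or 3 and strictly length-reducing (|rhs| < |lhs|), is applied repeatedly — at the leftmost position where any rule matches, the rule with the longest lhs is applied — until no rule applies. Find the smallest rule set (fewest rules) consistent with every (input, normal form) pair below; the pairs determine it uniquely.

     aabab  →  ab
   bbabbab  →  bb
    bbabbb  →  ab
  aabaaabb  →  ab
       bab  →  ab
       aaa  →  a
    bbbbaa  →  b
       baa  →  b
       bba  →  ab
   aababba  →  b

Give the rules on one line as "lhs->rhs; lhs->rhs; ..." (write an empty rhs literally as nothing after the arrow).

  | aabab => bbab => abb => ab
  | bbabbab => abbbab => abbab => abab => aab => bb
  | bbabbb => abbbb => abbb => abb => ab
  | aabaaabb => bbaaabb => abaabb => aaabb => babb => abb => ab

aa->b; abb->ab; ba->a; bba->ab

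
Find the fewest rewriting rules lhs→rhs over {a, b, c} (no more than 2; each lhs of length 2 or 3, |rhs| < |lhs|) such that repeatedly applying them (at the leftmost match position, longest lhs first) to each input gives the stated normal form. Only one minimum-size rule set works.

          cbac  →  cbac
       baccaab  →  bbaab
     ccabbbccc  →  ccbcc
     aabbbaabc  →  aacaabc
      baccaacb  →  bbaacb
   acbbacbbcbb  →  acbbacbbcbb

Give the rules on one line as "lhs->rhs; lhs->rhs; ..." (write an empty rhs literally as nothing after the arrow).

  | cbac
  | baccaab => bbaab
  | ccabbbccc => ccacccc => ccbcc
  | aabbbaabc => aacaabc

acc->b; bbb->c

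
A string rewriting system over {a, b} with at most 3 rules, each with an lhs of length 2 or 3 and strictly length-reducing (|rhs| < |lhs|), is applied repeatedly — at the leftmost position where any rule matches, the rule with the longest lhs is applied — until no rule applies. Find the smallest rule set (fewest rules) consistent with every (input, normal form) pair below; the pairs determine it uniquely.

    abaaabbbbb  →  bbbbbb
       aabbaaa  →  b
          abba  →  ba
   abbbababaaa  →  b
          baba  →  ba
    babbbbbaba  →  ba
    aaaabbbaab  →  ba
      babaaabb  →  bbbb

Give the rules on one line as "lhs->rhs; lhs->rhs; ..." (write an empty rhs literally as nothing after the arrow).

aaa->b; ab->; bba->a

  | abaaabbbbb => aaabbbbb => bbbbbb
  | aabbaaa => abaaa => aaa => b
  | abba => ba
  | abbbababaaa => bbababaaa => ababaaa => abaaa => aaa => b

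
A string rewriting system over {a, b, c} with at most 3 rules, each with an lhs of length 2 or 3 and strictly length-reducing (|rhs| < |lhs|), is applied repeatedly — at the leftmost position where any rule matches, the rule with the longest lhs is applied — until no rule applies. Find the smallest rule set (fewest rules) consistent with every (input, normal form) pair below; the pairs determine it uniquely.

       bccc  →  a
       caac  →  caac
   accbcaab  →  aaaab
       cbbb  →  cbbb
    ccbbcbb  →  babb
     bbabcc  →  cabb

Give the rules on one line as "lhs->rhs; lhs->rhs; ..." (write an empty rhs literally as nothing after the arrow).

  | bccc => bbc => a
  | caac
  | accbcaab => abbcaab => aaaab
  | cbbb

bba->ca; bbc->a; cc->b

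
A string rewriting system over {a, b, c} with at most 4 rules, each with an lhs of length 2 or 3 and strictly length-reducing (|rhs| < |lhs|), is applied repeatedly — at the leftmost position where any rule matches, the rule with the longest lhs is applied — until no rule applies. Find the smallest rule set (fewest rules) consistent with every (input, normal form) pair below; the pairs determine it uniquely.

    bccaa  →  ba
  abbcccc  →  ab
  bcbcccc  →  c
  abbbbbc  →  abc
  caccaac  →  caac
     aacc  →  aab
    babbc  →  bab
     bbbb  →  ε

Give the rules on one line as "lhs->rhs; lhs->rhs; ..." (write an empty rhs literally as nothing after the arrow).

  | bccaa => ba
  | abbcccc => accccc => abccc => abbc => acc => ab
  | bcbcccc => bcbbcc => bcc => bb => c
  | abbbbbc => acbbbc => abc

bb->c; cbb->; cc->b; cca->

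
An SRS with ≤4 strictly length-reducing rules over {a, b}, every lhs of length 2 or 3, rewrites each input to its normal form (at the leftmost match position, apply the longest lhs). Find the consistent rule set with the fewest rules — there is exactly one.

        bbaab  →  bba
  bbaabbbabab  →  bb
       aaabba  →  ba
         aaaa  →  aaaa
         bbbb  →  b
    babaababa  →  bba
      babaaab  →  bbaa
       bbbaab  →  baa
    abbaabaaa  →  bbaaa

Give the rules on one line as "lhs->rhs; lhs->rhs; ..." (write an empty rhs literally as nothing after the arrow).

ab->; aba->ba; bbb->ba

  | bbaab => bba
  | bbaabbbabab => bbabbabab => bbbabab => baabab => babab => bbab => bb
  | aaabba => aaba => aba => ba
  | aaaa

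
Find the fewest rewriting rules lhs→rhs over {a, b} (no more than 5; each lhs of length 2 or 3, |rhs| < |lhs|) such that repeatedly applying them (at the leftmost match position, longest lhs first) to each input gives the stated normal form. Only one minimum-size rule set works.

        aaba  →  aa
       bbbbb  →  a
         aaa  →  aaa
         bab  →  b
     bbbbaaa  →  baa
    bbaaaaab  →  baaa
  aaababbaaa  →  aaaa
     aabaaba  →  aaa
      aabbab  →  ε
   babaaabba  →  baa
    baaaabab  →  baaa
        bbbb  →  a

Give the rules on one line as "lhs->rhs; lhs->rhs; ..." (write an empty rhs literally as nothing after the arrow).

  | aaba => aa
  | bbbbb => bbbb => bbb => bb => a
  | aaa
  | bab => b

ab->; bb->a; bba->b; bbb->bb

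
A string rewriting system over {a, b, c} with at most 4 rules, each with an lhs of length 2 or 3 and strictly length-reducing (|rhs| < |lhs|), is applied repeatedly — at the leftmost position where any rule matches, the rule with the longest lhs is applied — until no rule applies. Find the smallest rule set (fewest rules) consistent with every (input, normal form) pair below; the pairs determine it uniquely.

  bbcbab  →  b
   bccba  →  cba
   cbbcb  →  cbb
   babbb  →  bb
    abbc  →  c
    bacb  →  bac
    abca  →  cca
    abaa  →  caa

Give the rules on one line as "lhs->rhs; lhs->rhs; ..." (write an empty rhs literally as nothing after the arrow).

  | bbcbab => bbab => bbc => b
  | bccba => cba
  | cbbcb => cbb
  | babbb => bcbb => bb

ab->c; acb->ac; bc->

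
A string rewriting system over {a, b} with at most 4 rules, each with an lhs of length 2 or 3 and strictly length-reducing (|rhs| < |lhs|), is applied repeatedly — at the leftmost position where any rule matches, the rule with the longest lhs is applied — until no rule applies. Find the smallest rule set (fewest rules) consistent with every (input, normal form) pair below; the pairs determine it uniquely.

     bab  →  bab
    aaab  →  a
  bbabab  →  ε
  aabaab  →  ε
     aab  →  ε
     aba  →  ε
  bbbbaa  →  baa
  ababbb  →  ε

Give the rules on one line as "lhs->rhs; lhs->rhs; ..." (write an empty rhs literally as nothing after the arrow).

  | bab
  | aaab => a
  | bbabab => bbb => ε
  | aabaab => aab => ε

aab->; aba->; bbb->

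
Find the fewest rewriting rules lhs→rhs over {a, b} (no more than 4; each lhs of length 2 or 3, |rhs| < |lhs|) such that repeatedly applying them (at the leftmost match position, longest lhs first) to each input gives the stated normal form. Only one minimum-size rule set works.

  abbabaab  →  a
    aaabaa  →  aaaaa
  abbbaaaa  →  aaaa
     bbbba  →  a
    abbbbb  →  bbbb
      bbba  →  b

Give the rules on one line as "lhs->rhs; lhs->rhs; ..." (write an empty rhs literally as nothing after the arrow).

ab->; aba->aa; ba->b; bba->a

  | abbabaab => babaab => bbaab => aab => a
  | aaabaa => aaaaa
  | abbbaaaa => bbaaaa => aaaa
  | bbbba => bba => a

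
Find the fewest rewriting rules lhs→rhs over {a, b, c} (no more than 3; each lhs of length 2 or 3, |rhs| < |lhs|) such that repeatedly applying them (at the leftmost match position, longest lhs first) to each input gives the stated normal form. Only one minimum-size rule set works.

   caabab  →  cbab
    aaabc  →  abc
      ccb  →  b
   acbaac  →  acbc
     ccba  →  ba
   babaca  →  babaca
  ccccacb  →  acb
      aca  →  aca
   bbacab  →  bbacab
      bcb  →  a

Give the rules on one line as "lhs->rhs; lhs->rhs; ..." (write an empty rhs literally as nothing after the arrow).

  | caabab => cbab
  | aaabc => abc
  | ccb => b
  | acbaac => acbc

aa->; bcb->a; cc->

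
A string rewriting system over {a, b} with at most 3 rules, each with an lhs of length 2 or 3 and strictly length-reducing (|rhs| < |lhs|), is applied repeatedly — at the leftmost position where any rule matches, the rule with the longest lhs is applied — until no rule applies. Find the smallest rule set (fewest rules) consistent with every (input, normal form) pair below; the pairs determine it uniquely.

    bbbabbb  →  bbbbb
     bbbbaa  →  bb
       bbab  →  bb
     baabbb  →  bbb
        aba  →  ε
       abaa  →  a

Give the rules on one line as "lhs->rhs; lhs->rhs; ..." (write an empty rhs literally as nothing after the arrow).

ab->b; ba->

  | bbbabbb => bbbbb
  | bbbbaa => bbba => bb
  | bbab => bb
  | baabbb => abbb => bbb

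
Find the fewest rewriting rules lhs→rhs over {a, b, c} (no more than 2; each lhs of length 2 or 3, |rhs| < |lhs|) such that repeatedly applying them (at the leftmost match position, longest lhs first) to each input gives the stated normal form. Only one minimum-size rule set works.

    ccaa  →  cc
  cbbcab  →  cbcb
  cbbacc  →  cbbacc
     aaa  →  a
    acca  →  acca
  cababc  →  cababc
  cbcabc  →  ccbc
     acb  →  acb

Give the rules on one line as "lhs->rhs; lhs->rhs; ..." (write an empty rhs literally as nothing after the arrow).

  | ccaa => cc
  | cbbcab => cbcb
  | cbbacc
  | aaa => a

aa->; bca->c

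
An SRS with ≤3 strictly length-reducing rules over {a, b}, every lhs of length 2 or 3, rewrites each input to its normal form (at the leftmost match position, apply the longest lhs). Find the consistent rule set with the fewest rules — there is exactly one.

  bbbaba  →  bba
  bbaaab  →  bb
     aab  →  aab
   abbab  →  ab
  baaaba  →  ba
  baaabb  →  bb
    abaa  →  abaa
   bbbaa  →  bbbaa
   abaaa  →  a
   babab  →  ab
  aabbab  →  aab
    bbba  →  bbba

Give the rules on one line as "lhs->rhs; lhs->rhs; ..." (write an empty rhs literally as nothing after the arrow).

  | bbbaba => bba
  | bbaaab => bbabb => bb
  | aab
  | abbab => ab

aaa->ab; bab->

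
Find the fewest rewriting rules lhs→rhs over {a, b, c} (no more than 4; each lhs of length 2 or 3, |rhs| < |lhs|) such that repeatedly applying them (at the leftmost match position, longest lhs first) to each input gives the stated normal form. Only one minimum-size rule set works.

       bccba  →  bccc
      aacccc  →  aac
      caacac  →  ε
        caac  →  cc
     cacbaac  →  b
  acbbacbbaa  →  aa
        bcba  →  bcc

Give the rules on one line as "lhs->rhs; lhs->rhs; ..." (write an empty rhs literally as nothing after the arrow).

  | bccba => bccc
  | aacccc => aaccc => aacc => aac
  | caacac => bacac => ccac => cbc => ε
  | caac => bac => cc

acc->ac; ba->c; ca->b; cbc->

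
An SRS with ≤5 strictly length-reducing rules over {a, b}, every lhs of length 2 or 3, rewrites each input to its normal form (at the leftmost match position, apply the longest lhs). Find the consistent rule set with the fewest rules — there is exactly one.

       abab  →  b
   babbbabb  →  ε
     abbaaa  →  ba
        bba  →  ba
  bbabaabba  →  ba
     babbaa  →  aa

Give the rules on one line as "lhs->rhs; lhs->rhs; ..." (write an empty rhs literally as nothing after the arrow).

ab->b; baa->bb; bb->b; bbb->

  | abab => bab => bb => b
  | babbbabb => bbbbabb => babb => bbb => ε
  | abbaaa => bbaaa => baaa => bba => ba
  | bba => ba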